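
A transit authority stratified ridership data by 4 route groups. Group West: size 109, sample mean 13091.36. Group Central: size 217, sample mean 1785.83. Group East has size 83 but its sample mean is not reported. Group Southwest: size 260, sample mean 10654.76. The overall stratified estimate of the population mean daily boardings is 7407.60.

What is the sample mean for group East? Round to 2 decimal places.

4469.44

N = 109 + 217 + 83 + 260 = 669.
Overall total = μ·N = 7407.60·669 = 4955684.4.
Subtract the known strata: 109·13091.36 + 217·1785.83 + 260·10654.76 = 4584720.95.
Remaining total for group East: 4955684.4 − 4584720.95 = 370963.45.
Divide by its size: 370963.45 / 83 = 4469.4392... → 4469.44.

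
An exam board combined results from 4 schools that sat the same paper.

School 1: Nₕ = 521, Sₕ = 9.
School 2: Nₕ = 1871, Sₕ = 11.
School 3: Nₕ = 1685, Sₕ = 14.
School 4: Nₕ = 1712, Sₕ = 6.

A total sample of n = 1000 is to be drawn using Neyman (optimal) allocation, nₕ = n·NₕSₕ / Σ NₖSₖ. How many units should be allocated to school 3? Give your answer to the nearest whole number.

Σ NₕSₕ = 521·9 + 1871·11 + 1685·14 + 1712·6 = 59132.
Share for 3: 23590/59132 = 0.39894.
n_3 = 1000 × 0.39894 = 398.938... → 399.

399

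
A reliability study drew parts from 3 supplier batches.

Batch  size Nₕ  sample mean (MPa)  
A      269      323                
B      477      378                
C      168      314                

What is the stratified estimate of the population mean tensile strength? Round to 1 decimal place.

x̄_st = (Σ Nₕx̄ₕ) / (Σ Nₕ) = (269·323 + 477·378 + 168·314) / 914
= 319945 / 914 = 350.049... → 350.0.

350.0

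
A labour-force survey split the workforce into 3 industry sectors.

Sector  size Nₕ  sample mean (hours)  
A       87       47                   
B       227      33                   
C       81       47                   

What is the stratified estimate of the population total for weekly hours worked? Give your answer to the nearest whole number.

Population total = Σ Nₕ·x̄ₕ (each stratum's size times its mean).
87·47 + 227·33 + 81·47 = 4089 + 7491 + 3807 = 15387.

15387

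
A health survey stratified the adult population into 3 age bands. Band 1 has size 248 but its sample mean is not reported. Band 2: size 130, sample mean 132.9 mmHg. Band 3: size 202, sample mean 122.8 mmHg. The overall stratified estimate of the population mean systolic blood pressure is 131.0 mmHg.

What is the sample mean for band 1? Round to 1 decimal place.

136.7

N = 248 + 130 + 202 = 580.
Overall total = μ·N = 131.0·580 = 75980.
Subtract the known strata: 130·132.9 + 202·122.8 = 42082.6.
Remaining total for band 1: 75980 − 42082.6 = 33897.4.
Divide by its size: 33897.4 / 248 = 136.683... → 136.7.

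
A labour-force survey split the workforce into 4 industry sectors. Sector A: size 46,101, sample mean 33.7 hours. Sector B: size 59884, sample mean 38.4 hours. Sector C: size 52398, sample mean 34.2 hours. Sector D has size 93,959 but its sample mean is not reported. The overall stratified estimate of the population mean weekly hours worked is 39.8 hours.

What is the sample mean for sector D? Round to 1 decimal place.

N = 46101 + 59884 + 52398 + 93959 = 252342.
Overall total = μ·N = 39.8·252342 = 10043211.6.
Subtract the known strata: 46101·33.7 + 59884·38.4 + 52398·34.2 = 5645160.9.
Remaining total for sector D: 10043211.6 − 5645160.9 = 4398050.7.
Divide by its size: 4398050.7 / 93959 = 46.808... → 46.8.

46.8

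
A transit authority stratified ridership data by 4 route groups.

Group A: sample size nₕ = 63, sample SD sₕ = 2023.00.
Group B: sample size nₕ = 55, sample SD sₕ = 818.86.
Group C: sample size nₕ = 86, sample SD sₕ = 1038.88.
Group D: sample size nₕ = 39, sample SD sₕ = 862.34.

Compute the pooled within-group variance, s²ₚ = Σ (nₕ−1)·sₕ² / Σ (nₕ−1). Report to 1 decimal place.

1715236.6

Degrees of freedom: 62 + 54 + 85 + 38 = 239.
Σ(nₕ−1)sₕ² = 62·4092529 + 54·670531.6996 + 85·1079271.6544 + 38·743630.2756 = 409941550.8752.
s²ₚ = 409941550.8752 / 239 = 1715236.615... → 1715236.6.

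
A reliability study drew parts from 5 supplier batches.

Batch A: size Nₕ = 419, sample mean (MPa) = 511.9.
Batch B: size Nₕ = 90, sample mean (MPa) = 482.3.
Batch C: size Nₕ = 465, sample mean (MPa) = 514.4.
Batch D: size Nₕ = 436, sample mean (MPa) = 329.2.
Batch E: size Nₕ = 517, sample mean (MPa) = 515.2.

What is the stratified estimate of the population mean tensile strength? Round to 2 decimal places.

470.67

x̄_st = (Σ Nₕx̄ₕ) / (Σ Nₕ) = (419·511.9 + 90·482.3 + 465·514.4 + 436·329.2 + 517·515.2) / 1927
= 906978.7 / 1927 = 470.6688... → 470.67.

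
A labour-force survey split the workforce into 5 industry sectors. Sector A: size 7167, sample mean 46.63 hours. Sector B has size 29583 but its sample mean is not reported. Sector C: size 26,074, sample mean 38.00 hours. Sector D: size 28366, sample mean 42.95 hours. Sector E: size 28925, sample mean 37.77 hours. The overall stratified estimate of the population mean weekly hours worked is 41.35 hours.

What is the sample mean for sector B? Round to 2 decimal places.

44.99

N = 7167 + 29583 + 26074 + 28366 + 28925 = 120115.
Overall total = μ·N = 41.35·120115 = 4966755.25.
Subtract the known strata: 7167·46.63 + 26074·38.00 + 28366·42.95 + 28925·37.77 = 3635826.16.
Remaining total for sector B: 4966755.25 − 3635826.16 = 1330929.09.
Divide by its size: 1330929.09 / 29583 = 44.9897... → 44.99.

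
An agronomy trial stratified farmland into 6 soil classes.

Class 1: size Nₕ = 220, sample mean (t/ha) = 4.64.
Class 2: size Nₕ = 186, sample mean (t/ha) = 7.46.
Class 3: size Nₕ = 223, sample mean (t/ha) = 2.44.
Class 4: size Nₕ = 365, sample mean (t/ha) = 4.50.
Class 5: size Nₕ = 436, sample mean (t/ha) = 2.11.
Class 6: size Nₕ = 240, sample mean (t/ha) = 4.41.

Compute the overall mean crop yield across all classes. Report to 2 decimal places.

N = 1670; weights Wₕ = Nₕ/N = (0.1317, 0.1114, 0.1335, 0.2186, 0.2611, 0.1437).
x̄_st = Σ Wₕ·x̄ₕ = 0.1317·4.64 + 0.1114·7.46 + 0.1335·2.44 + 0.2186·4.50 + 0.2611·2.11 + 0.1437·4.41 ≈ 3.9361...
→ 3.94.

3.94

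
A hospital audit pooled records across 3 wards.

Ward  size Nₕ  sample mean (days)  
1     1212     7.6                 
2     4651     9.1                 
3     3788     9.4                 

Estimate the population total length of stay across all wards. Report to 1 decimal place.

1: 1212·7.6 = 9211.2
2: 4651·9.1 = 42324.1
3: 3788·9.4 = 35607.2
τ̂ = Σ Nₕx̄ₕ = 87142.5.

87142.5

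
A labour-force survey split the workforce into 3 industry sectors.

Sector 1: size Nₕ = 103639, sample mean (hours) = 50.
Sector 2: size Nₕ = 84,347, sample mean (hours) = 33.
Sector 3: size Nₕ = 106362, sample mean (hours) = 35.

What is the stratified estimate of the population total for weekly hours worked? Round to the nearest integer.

11688071

Population total = Σ Nₕ·x̄ₕ (each stratum's size times its mean).
103639·50 + 84347·33 + 106362·35 = 5181950 + 2783451 + 3722670 = 11688071.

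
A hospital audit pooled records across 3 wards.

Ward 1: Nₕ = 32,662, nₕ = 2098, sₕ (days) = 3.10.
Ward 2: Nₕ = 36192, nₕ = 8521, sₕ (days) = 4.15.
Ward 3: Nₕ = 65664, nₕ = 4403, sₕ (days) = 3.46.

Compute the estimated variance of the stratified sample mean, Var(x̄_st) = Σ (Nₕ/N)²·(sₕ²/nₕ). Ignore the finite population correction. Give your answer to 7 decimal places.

N = 134518; Wₕ = Nₕ/N.
ward 1: (32662/134518)²·3.10²/2098 = 0.0002700490
ward 2: (36192/134518)²·4.15²/8521 = 0.0001463086
ward 3: (65664/134518)²·3.46²/4403 = 0.0006478842
Sum = 0.0010642419 → 0.0010642.

0.0010642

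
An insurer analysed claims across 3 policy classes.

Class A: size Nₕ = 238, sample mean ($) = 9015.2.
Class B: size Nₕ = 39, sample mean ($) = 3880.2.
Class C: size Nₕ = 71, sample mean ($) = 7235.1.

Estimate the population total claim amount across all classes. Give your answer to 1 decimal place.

2810637.5

A: 238·9015.2 = 2145617.6
B: 39·3880.2 = 151327.8
C: 71·7235.1 = 513692.1
τ̂ = Σ Nₕx̄ₕ = 2810637.5.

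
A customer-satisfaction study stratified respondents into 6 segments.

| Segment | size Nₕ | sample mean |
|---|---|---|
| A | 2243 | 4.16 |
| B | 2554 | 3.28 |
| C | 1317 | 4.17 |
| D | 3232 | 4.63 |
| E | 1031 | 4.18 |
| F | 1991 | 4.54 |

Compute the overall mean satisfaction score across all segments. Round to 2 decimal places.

N = 2243 + 2554 + 1317 + 3232 + 1031 + 1991 = 12368.
The stratified mean weights each stratum mean by its population share Nₕ/N.
Σ Nₕx̄ₕ = 2243·4.16 + 2554·3.28 + 1317·4.17 + 3232·4.63 + 1031·4.18 + 1991·4.54 = 9330.88 + 8377.12 + 5491.89 + 14964.16 + 4309.58 + 9039.14 = 51512.77.
Divide by N: 51512.77 / 12368 = 4.1650... → 4.17.

4.17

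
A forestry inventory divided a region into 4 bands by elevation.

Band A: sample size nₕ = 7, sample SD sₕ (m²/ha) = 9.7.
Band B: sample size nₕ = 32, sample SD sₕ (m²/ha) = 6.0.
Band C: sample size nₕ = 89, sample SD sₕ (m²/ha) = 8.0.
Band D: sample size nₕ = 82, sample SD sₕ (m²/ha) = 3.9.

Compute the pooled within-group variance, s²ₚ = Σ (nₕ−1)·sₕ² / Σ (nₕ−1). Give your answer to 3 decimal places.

A: (7−1)·9.7² = 6·94.09 = 564.54
B: (32−1)·6.0² = 31·36 = 1116
C: (89−1)·8.0² = 88·64 = 5632
D: (82−1)·3.9² = 81·15.21 = 1232.01
Numerator = 8544.55; denominator = Σ(nₕ−1) = 206.
s²ₚ = 8544.55/206 = 41.47840... → 41.478.

41.478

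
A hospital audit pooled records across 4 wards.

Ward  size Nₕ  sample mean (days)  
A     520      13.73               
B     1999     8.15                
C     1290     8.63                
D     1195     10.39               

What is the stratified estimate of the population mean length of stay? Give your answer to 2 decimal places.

9.39

N = 520 + 1999 + 1290 + 1195 = 5004.
The stratified mean weights each stratum mean by its population share Nₕ/N.
Σ Nₕx̄ₕ = 520·13.73 + 1999·8.15 + 1290·8.63 + 1195·10.39 = 7139.6 + 16291.85 + 11132.7 + 12416.05 = 46980.2.
Divide by N: 46980.2 / 5004 = 9.3885... → 9.39.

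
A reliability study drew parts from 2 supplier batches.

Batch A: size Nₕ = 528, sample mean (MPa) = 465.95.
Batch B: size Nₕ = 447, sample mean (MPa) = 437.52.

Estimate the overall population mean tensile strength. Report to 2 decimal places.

N = 975; weights Wₕ = Nₕ/N = (0.5415, 0.4585).
x̄_st = Σ Wₕ·x̄ₕ = 0.5415·465.95 + 0.4585·437.52 ≈ 452.9159...
→ 452.92.

452.92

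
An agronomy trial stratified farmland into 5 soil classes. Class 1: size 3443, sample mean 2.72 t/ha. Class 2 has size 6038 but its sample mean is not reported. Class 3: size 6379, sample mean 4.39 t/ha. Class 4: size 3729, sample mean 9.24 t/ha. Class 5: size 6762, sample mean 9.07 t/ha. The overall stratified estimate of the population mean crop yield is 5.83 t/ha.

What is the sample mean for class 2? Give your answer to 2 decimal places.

3.39

Σ Nₕx̄ₕ = N·μ, so 6038·x̄_2 = 26351·5.83 − (3443·2.72 + 6379·4.39 + 3729·9.24 + 6762·9.07).
= 153626.33 − 133156.07 = 20470.26.
x̄_2 = 20470.26 / 6038 = 3.3902... → 3.39.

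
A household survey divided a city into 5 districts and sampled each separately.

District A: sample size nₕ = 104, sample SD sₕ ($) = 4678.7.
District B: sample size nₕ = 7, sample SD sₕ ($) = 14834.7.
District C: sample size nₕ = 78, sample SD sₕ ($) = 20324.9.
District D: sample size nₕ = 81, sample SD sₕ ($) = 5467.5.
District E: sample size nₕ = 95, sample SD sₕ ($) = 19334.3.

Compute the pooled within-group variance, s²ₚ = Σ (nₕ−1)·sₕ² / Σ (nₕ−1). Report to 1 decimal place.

A: (104−1)·4678.7² = 103·21890233.69 = 2254694070.07
B: (7−1)·14834.7² = 6·220068324.09 = 1320409944.54
C: (78−1)·20324.9² = 77·413101560.01 = 31808820120.77
D: (81−1)·5467.5² = 80·29893556.25 = 2391484500
E: (95−1)·19334.3² = 94·373815156.49 = 35138624710.06
Numerator = 72914033345.44; denominator = Σ(nₕ−1) = 360.
s²ₚ = 72914033345.44/360 = 202538981.515... → 202538981.5.

202538981.5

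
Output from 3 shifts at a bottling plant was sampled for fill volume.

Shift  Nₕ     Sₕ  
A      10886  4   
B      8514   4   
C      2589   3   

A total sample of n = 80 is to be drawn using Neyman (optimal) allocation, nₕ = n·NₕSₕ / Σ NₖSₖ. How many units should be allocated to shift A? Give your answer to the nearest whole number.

Σ NₕSₕ = 10886·4 + 8514·4 + 2589·3 = 85367.
Share for A: 43544/85367 = 0.51008.
n_A = 80 × 0.51008 = 40.806... → 41.

41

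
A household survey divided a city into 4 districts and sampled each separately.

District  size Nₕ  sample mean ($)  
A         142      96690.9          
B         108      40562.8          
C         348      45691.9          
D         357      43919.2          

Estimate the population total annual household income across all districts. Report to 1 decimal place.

Population total = Σ Nₕ·x̄ₕ (each stratum's size times its mean).
142·96690.9 + 108·40562.8 + 348·45691.9 + 357·43919.2 = 13730107.8 + 4380782.4 + 15900781.2 + 15679154.4 = 49690825.8.

49690825.8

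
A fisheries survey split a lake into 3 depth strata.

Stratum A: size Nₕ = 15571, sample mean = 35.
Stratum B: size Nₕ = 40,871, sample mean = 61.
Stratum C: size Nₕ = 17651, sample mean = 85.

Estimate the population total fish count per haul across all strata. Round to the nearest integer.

4538451

Estimate total by summing Nₕ·x̄ₕ over strata.
15571·35 + 40871·61 + 17651·85 = 544985 + 2493131 + 1500335 = 4538451.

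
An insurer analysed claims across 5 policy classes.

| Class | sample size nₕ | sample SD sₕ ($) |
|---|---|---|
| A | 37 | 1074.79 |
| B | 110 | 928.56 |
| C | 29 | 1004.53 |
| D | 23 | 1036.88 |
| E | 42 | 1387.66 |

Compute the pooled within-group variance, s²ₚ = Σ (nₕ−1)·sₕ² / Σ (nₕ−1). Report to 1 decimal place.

1128920.1

Degrees of freedom: 36 + 109 + 28 + 22 + 41 = 236.
Σ(nₕ−1)sₕ² = 36·1155173.5441 + 109·862223.6736 + 28·1009080.5209 + 22·1075120.1344 + 41·1925600.2756 = 266425136.8516.
s²ₚ = 266425136.8516 / 236 = 1128920.071... → 1128920.1.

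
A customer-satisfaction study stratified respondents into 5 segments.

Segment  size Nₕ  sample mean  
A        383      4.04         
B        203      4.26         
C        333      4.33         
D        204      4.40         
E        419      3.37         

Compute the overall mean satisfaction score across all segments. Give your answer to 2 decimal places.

N = 383 + 203 + 333 + 204 + 419 = 1542.
The stratified mean weights each stratum mean by its population share Nₕ/N.
Σ Nₕx̄ₕ = 383·4.04 + 203·4.26 + 333·4.33 + 204·4.40 + 419·3.37 = 1547.32 + 864.78 + 1441.89 + 897.6 + 1412.03 = 6163.62.
Divide by N: 6163.62 / 1542 = 3.9972... → 4.00.

4.00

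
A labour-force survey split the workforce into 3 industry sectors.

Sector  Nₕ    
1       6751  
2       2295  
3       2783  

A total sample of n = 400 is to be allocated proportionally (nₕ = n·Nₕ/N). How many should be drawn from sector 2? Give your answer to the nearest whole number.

N = 6751 + 2295 + 2783 = 11829.
n_2 = 400·2295/11829 = 77.606... → 78.

78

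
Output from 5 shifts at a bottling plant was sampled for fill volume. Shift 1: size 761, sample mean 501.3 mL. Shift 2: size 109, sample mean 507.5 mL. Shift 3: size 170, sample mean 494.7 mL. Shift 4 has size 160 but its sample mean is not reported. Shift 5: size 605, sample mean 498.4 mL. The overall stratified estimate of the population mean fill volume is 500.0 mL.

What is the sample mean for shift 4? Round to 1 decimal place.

500.4

N = 761 + 109 + 170 + 160 + 605 = 1805.
Overall total = μ·N = 500.0·1805 = 902500.
Subtract the known strata: 761·501.3 + 109·507.5 + 170·494.7 + 605·498.4 = 822437.8.
Remaining total for shift 4: 902500 − 822437.8 = 80062.2.
Divide by its size: 80062.2 / 160 = 500.389... → 500.4.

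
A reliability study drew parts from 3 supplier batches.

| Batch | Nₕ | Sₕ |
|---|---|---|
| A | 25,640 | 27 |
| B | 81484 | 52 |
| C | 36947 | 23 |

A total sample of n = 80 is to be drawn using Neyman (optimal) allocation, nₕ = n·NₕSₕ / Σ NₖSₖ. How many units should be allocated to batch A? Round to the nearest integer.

Σ NₕSₕ = 25640·27 + 81484·52 + 36947·23 = 5779229.
Share for A: 692280/5779229 = 0.11979.
n_A = 80 × 0.11979 = 9.583... → 10.

10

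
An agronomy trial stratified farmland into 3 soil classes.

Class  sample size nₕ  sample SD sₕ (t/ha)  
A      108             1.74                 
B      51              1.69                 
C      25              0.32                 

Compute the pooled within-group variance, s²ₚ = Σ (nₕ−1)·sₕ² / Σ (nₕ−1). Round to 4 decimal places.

2.5924

A: (108−1)·1.74² = 107·3.0276 = 323.9532
B: (51−1)·1.69² = 50·2.8561 = 142.805
C: (25−1)·0.32² = 24·0.1024 = 2.4576
Numerator = 469.2158; denominator = Σ(nₕ−1) = 181.
s²ₚ = 469.2158/181 = 2.592352... → 2.5924.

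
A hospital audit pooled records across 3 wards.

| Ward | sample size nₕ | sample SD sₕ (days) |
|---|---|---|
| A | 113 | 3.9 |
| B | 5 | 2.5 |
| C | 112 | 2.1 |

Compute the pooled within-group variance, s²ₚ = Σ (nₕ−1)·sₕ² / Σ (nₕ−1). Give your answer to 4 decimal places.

A: (113−1)·3.9² = 112·15.21 = 1703.52
B: (5−1)·2.5² = 4·6.25 = 25
C: (112−1)·2.1² = 111·4.41 = 489.51
Numerator = 2218.03; denominator = Σ(nₕ−1) = 227.
s²ₚ = 2218.03/227 = 9.771057... → 9.7711.

9.7711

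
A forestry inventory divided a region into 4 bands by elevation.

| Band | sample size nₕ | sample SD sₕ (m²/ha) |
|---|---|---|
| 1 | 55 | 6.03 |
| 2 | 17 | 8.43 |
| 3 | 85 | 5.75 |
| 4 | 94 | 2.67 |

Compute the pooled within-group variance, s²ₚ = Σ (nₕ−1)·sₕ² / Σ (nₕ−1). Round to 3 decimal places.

26.481

Degrees of freedom: 54 + 16 + 84 + 93 = 247.
Σ(nₕ−1)sₕ² = 54·36.3609 + 16·71.0649 + 84·33.0625 + 93·7.1289 = 6540.7647.
s²ₚ = 6540.7647 / 247 = 26.48083... → 26.481.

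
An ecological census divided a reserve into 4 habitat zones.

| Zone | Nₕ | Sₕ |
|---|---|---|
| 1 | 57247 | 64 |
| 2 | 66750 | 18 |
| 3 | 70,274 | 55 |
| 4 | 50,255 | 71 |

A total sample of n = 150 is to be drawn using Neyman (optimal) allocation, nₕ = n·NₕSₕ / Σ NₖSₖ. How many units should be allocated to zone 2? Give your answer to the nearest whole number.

1: NₕSₕ = 57247·64 = 3663808
2: NₕSₕ = 66750·18 = 1201500
3: NₕSₕ = 70274·55 = 3865070
4: NₕSₕ = 50255·71 = 3568105
Σ NₕSₕ = 12298483.
n_2 = 150·1201500/12298483 = 14.654... → 15.

15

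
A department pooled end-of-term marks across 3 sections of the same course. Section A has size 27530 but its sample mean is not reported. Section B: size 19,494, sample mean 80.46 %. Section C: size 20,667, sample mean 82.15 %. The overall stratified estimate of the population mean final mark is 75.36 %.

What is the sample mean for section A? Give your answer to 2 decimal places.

66.65

N = 27530 + 19494 + 20667 = 67691.
Overall total = μ·N = 75.36·67691 = 5101193.76.
Subtract the known strata: 19494·80.46 + 20667·82.15 = 3266281.29.
Remaining total for section A: 5101193.76 − 3266281.29 = 1834912.47.
Divide by its size: 1834912.47 / 27530 = 66.6514... → 66.65.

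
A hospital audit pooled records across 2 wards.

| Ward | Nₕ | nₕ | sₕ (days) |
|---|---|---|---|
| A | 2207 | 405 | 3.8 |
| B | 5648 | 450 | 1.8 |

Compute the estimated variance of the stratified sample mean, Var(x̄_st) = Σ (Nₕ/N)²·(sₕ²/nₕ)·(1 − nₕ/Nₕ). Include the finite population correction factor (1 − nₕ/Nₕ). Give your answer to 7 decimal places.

N = 7855; Wₕ = Nₕ/N.
ward A: (2207/7855)²·3.8²/405·(1 − 405/2207) = 0.0022981423
ward B: (5648/7855)²·1.8²/450·(1 − 450/5648) = 0.0034258716
Sum = 0.0057240139 → 0.0057240.

0.0057240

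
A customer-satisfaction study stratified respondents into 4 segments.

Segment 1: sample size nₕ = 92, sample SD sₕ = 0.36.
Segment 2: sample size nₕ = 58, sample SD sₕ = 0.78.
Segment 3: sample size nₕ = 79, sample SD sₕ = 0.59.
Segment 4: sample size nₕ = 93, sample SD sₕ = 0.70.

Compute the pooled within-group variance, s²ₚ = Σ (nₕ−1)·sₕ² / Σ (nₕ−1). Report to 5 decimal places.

0.37328

Degrees of freedom: 91 + 57 + 78 + 92 = 318.
Σ(nₕ−1)sₕ² = 91·0.1296 + 57·0.6084 + 78·0.3481 + 92·0.49 = 118.7042.
s²ₚ = 118.7042 / 318 = 0.3732836... → 0.37328.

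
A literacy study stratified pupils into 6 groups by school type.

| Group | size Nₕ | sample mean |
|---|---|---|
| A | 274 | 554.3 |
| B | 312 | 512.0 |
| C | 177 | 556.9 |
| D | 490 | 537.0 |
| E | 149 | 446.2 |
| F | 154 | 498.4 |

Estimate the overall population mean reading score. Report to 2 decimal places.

524.78

N = 1556; weights Wₕ = Nₕ/N = (0.1761, 0.2005, 0.1138, 0.3149, 0.0958, 0.0990).
x̄_st = Σ Wₕ·x̄ₕ = 0.1761·554.3 + 0.2005·512.0 + 0.1138·556.9 + 0.3149·537.0 + 0.0958·446.2 + 0.0990·498.4 ≈ 524.7821...
→ 524.78.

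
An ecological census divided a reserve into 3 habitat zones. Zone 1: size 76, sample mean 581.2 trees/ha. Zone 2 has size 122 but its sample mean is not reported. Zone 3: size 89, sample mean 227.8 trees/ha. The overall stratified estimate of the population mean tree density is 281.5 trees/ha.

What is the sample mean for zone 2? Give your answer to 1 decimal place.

Σ Nₕx̄ₕ = N·μ, so 122·x̄_2 = 287·281.5 − (76·581.2 + 89·227.8).
= 80790.5 − 64445.4 = 16345.1.
x̄_2 = 16345.1 / 122 = 133.976... → 134.0.

134.0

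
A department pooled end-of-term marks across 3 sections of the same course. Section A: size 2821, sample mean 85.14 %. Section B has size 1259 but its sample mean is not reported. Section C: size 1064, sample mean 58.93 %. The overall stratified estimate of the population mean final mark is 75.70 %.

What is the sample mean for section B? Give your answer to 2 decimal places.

68.72

Σ Nₕx̄ₕ = N·μ, so 1259·x̄_B = 5144·75.70 − (2821·85.14 + 1064·58.93).
= 389400.8 − 302881.46 = 86519.34.
x̄_B = 86519.34 / 1259 = 68.7207... → 68.72.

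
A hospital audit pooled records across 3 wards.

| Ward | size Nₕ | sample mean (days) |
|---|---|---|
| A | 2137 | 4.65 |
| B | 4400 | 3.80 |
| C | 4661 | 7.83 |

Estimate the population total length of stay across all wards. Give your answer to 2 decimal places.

Estimate total by summing Nₕ·x̄ₕ over strata.
2137·4.65 + 4400·3.80 + 4661·7.83 = 9937.05 + 16720 + 36495.63 = 63152.68.

63152.68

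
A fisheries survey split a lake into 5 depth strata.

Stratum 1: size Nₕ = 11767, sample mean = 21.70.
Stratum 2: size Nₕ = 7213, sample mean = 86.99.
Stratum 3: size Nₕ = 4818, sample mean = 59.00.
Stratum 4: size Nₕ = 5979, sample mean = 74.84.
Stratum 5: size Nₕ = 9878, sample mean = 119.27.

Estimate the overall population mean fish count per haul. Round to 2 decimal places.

70.42

N = 11767 + 7213 + 4818 + 5979 + 9878 = 39655.
Overall mean = Σ (Nₕ/N)·x̄ₕ — weight by population share, not a simple average.
Σ Nₕx̄ₕ = 11767·21.70 + 7213·86.99 + 4818·59.00 + 5979·74.84 + 9878·119.27 = 255343.9 + 627458.87 + 284262 + 447468.36 + 1178149.06 = 2792682.19.
Divide by N: 2792682.19 / 39655 = 70.4245... → 70.42.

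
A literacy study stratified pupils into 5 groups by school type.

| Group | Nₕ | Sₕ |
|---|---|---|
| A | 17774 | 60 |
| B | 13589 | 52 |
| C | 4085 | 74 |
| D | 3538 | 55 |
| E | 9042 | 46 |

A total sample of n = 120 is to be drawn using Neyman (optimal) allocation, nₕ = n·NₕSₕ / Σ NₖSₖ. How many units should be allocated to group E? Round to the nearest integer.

19

Σ NₕSₕ = 17774·60 + 13589·52 + 4085·74 + 3538·55 + 9042·46 = 2685880.
Share for E: 415932/2685880 = 0.15486.
n_E = 120 × 0.15486 = 18.583... → 19.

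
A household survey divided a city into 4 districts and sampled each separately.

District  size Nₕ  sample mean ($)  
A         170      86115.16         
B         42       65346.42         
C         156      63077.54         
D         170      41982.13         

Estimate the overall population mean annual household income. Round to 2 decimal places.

N = 538; weights Wₕ = Nₕ/N = (0.3160, 0.0781, 0.2900, 0.3160).
x̄_st = Σ Wₕ·x̄ₕ = 0.3160·86115.16 + 0.0781·65346.42 + 0.2900·63077.54 + 0.3160·41982.13 ≈ 63868.3739...
→ 63868.37.

63868.37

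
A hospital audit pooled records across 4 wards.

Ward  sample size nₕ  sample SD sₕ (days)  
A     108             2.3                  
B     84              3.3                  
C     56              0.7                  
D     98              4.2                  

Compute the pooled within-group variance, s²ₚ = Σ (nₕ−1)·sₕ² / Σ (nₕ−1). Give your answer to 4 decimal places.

A: (108−1)·2.3² = 107·5.29 = 566.03
B: (84−1)·3.3² = 83·10.89 = 903.87
C: (56−1)·0.7² = 55·0.49 = 26.95
D: (98−1)·4.2² = 97·17.64 = 1711.08
Numerator = 3207.93; denominator = Σ(nₕ−1) = 342.
s²ₚ = 3207.93/342 = 9.379912... → 9.3799.

9.3799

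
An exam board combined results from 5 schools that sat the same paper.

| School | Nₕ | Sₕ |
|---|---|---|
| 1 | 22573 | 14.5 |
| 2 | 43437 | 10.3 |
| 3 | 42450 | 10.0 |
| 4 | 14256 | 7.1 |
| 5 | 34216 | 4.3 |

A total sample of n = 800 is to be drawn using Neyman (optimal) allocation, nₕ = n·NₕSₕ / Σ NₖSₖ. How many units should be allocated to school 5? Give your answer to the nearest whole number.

81

Σ NₕSₕ = 22573·14.5 + 43437·10.3 + 42450·10.0 + 14256·7.1 + 34216·4.3 = 1447556.
Share for 5: 147128.8/1447556 = 0.10164.
n_5 = 800 × 0.10164 = 81.312... → 81.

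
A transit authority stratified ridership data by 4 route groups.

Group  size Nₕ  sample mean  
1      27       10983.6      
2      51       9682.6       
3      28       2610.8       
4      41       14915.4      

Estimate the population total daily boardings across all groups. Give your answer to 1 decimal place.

1: 27·10983.6 = 296557.2
2: 51·9682.6 = 493812.6
3: 28·2610.8 = 73102.4
4: 41·14915.4 = 611531.4
τ̂ = Σ Nₕx̄ₕ = 1475003.6.

1475003.6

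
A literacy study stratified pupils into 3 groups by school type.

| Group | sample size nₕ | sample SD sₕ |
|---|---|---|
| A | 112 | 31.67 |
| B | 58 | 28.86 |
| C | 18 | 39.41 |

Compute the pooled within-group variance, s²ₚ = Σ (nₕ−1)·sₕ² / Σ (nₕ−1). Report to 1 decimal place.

1001.1

Degrees of freedom: 111 + 57 + 17 = 185.
Σ(nₕ−1)sₕ² = 111·1002.9889 + 57·832.8996 + 17·1553.1481 = 185210.5628.
s²ₚ = 185210.5628 / 185 = 1001.138... → 1001.1.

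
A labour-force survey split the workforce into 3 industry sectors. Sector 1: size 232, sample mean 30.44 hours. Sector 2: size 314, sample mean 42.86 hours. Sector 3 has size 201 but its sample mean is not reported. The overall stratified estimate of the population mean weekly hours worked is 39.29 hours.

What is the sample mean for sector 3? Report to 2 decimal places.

Σ Nₕx̄ₕ = N·μ, so 201·x̄_3 = 747·39.29 − (232·30.44 + 314·42.86).
= 29349.63 − 20520.12 = 8829.51.
x̄_3 = 8829.51 / 201 = 43.9279... → 43.93.

43.93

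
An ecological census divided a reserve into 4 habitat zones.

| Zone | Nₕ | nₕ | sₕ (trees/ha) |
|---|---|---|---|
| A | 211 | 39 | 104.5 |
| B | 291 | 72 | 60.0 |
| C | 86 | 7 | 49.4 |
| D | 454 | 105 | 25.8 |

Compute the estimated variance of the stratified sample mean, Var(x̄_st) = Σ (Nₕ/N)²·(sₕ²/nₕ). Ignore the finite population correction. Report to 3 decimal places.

N = 1042; Wₕ = Nₕ/N.
zone A: (211/1042)²·104.5²/39 = 11.481469
zone B: (291/1042)²·60.0²/72 = 3.899604
zone C: (86/1042)²·49.4²/7 = 2.374747
zone D: (454/1042)²·25.8²/105 = 1.203445
Sum = 18.959265 → 18.959.

18.959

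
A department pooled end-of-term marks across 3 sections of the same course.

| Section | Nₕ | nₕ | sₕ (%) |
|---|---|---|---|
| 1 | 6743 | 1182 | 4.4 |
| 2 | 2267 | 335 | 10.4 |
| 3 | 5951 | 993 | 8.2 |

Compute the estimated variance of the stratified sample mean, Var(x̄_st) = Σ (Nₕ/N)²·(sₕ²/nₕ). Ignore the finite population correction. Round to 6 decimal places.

0.021454

N = 14961; Wₕ = Nₕ/N.
section 1: (6743/14961)²·4.4²/1182 = 0.003327154
section 2: (2267/14961)²·10.4²/335 = 0.007413165
section 3: (5951/14961)²·8.2²/993 = 0.010713642
Sum = 0.021453961 → 0.021454.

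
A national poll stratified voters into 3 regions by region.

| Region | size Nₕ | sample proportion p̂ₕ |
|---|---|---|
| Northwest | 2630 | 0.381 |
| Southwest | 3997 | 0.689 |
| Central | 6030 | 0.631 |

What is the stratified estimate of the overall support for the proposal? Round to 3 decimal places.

Wₕ = Nₕ/N with N = 12657: 0.2078, 0.3158, 0.4764.
p̂_st = 0.2078·0.381 + 0.3158·0.689 + 0.4764·0.631 ≈ 0.59737... → 0.597.

0.597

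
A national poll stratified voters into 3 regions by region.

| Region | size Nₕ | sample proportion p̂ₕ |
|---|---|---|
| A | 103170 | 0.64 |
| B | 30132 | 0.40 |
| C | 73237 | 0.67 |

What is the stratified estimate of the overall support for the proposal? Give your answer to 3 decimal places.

0.616

Wₕ = Nₕ/N with N = 206539: 0.4995, 0.1459, 0.3546.
p̂_st = 0.4995·0.64 + 0.1459·0.40 + 0.3546·0.67 ≈ 0.61562... → 0.616.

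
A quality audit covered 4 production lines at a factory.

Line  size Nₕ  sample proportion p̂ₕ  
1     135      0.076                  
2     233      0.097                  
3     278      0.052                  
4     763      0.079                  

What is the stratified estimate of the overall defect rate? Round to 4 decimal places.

Wₕ = Nₕ/N with N = 1409: 0.0958, 0.1654, 0.1973, 0.5415.
p̂_st = 0.0958·0.076 + 0.1654·0.097 + 0.1973·0.052 + 0.5415·0.079 ≈ 0.076362... → 0.0764.

0.0764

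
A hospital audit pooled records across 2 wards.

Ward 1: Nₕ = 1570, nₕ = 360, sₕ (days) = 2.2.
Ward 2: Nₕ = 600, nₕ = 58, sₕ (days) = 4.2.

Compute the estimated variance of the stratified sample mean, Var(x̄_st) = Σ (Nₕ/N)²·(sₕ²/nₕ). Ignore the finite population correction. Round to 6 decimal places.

0.030289

N = 2170. Term for each stratum: Wₕ²sₕ²/nₕ.
Var(x̄_st) = 0.007037570 + 0.023251642 = 0.030289211 → 0.030289.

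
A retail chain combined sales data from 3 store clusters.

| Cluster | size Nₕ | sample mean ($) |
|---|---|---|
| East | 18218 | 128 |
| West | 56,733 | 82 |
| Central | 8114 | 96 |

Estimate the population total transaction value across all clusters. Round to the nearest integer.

7762954

East: 18218·128 = 2331904
West: 56733·82 = 4652106
Central: 8114·96 = 778944
τ̂ = Σ Nₕx̄ₕ = 7762954.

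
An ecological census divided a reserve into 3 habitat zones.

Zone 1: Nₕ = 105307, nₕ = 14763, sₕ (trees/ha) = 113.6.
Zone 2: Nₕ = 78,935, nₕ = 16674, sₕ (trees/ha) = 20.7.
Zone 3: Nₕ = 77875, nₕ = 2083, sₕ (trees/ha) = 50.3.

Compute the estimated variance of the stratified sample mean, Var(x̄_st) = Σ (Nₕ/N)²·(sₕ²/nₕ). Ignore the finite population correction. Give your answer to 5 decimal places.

N = 262117. Term for each stratum: Wₕ²sₕ²/nₕ.
Var(x̄_st) = 0.14109322 + 0.00233050 + 0.10721423 = 0.25063796 → 0.25064.

0.25064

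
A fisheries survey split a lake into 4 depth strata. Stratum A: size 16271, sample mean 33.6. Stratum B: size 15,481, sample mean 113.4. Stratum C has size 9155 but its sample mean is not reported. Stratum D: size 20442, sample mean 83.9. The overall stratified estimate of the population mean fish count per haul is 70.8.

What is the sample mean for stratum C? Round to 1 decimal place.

35.6

N = 16271 + 15481 + 9155 + 20442 = 61349.
Overall total = μ·N = 70.8·61349 = 4343509.2.
Subtract the known strata: 16271·33.6 + 15481·113.4 + 20442·83.9 = 4017334.8.
Remaining total for stratum C: 4343509.2 − 4017334.8 = 326174.4.
Divide by its size: 326174.4 / 9155 = 35.628... → 35.6.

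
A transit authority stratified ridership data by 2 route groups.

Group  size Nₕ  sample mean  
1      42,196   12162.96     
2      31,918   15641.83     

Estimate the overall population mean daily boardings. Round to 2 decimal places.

13661.17

N = 74114; weights Wₕ = Nₕ/N = (0.5693, 0.4307).
x̄_st = Σ Wₕ·x̄ₕ = 0.5693·12162.96 + 0.4307·15641.83 ≈ 13661.1732...
→ 13661.17.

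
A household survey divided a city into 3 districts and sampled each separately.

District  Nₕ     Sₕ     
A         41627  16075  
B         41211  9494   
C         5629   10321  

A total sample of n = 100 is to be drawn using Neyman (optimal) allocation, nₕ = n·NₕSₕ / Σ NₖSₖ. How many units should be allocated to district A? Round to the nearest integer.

60

A: NₕSₕ = 41627·16075 = 669154025
B: NₕSₕ = 41211·9494 = 391257234
C: NₕSₕ = 5629·10321 = 58096909
Σ NₕSₕ = 1118508168.
n_A = 100·669154025/1118508168 = 59.826... → 60.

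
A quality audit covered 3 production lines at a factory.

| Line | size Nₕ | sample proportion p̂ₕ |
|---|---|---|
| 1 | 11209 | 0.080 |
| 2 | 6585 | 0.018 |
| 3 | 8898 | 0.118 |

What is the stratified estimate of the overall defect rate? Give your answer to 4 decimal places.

0.0774

Wₕ = Nₕ/N with N = 26692: 0.4199, 0.2467, 0.3334.
p̂_st = 0.4199·0.080 + 0.2467·0.018 + 0.3334·0.118 ≈ 0.077372... → 0.0774.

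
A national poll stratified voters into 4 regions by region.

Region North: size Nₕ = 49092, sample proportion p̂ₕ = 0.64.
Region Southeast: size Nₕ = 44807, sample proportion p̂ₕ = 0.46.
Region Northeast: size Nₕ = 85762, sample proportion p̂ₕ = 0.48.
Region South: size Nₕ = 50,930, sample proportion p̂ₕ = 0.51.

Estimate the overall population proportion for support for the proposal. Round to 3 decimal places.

0.517

N = 49092 + 44807 + 85762 + 50930 = 230591.
Overall proportion = Σ (Nₕ/N)·p̂ₕ.
Σ Nₕp̂ₕ = 31418.88 + 20611.22 + 41165.76 + 25974.3 = 119170.16.
119170.16 / 230591 = 0.51680... → 0.517.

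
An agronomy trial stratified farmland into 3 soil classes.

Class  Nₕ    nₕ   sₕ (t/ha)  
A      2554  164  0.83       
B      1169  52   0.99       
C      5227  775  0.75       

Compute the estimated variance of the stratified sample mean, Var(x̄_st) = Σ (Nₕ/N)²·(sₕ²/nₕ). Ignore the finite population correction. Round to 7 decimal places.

N = 8950; Wₕ = Nₕ/N.
class A: (2554/8950)²·0.83²/164 = 0.0003420645
class B: (1169/8950)²·0.99²/52 = 0.0003215511
class C: (5227/8950)²·0.75²/775 = 0.0002475596
Sum = 0.0009111752 → 0.0009112.

0.0009112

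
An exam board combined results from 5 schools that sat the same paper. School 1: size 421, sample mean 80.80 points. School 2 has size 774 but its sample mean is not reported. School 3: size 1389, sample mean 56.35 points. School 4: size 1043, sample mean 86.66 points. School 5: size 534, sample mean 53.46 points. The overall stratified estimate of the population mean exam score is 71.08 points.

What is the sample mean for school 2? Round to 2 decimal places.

83.39

Σ Nₕx̄ₕ = N·μ, so 774·x̄_2 = 4161·71.08 − (421·80.80 + 1389·56.35 + 1043·86.66 + 534·53.46).
= 295763.88 − 231220.97 = 64542.91.
x̄_2 = 64542.91 / 774 = 83.3888... → 83.39.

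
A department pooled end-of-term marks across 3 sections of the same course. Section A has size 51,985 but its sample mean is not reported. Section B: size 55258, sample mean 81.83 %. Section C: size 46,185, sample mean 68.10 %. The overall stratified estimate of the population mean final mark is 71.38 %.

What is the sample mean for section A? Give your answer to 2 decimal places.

N = 51985 + 55258 + 46185 = 153428.
Overall total = μ·N = 71.38·153428 = 10951690.64.
Subtract the known strata: 55258·81.83 + 46185·68.10 = 7666960.64.
Remaining total for section A: 10951690.64 − 7666960.64 = 3284730.
Divide by its size: 3284730 / 51985 = 63.1861... → 63.19.

63.19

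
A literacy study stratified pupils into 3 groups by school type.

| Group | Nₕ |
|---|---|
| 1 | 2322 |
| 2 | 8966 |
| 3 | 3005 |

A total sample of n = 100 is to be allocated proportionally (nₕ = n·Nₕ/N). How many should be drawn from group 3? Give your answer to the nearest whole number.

21

Share of group 3 = 3005/14293 = 0.21024.
Allocate 100 × 0.21024 = 21.024... → 21.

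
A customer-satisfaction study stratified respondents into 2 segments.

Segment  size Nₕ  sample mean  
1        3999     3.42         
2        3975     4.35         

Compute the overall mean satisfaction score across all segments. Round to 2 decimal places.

x̄_st = (Σ Nₕx̄ₕ) / (Σ Nₕ) = (3999·3.42 + 3975·4.35) / 7974
= 30967.83 / 7974 = 3.8836... → 3.88.

3.88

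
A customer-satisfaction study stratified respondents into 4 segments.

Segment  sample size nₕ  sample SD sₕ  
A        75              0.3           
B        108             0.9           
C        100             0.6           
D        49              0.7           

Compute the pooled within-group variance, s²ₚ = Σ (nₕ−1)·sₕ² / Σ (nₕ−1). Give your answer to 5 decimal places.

0.46491

Degrees of freedom: 74 + 107 + 99 + 48 = 328.
Σ(nₕ−1)sₕ² = 74·0.09 + 107·0.81 + 99·0.36 + 48·0.49 = 152.49.
s²ₚ = 152.49 / 328 = 0.4649085... → 0.46491.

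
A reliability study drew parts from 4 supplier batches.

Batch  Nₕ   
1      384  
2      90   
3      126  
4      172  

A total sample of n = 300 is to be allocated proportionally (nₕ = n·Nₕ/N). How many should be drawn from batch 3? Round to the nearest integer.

N = 384 + 90 + 126 + 172 = 772.
n_3 = 300·126/772 = 48.964... → 49.

49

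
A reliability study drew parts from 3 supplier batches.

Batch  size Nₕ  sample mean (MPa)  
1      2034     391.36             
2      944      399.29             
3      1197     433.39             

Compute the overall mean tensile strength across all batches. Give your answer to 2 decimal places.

405.20

N = 2034 + 944 + 1197 = 4175.
Overall mean = Σ (Nₕ/N)·x̄ₕ — weight by population share, not a simple average.
Σ Nₕx̄ₕ = 2034·391.36 + 944·399.29 + 1197·433.39 = 796026.24 + 376929.76 + 518767.83 = 1691723.83.
Divide by N: 1691723.83 / 4175 = 405.2033... → 405.20.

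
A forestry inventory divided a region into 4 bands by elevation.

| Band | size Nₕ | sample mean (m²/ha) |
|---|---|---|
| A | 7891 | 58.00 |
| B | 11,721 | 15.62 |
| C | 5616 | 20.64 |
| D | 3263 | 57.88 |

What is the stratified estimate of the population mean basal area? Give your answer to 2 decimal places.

33.19

x̄_st = (Σ Nₕx̄ₕ) / (Σ Nₕ) = (7891·58.00 + 11721·15.62 + 5616·20.64 + 3263·57.88) / 28491
= 945536.7 / 28491 = 33.1872... → 33.19.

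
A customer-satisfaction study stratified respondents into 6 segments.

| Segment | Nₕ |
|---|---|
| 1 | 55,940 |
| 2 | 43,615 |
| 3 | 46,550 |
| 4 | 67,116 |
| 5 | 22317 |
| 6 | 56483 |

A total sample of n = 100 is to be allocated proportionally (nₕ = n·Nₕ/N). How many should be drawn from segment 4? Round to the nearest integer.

23

Share of segment 4 = 67116/292021 = 0.22983.
Allocate 100 × 0.22983 = 22.983... → 23.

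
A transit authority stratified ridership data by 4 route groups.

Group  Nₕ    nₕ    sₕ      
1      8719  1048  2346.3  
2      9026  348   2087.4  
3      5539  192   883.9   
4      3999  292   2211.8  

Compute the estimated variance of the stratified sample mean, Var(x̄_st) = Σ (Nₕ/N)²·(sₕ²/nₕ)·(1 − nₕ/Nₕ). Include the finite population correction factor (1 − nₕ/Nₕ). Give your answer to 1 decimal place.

N = 27283; Wₕ = Nₕ/N.
group 1: (8719/27283)²·2346.3²/1048·(1 − 1048/8719) = 471.9981
group 2: (9026/27283)²·2087.4²/348·(1 − 348/9026) = 1317.5371
group 3: (5539/27283)²·883.9²/192·(1 − 192/5539) = 161.9058
group 4: (3999/27283)²·2211.8²/292·(1 − 292/3999) = 333.6557
Sum = 2285.0966 → 2285.1.

2285.1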